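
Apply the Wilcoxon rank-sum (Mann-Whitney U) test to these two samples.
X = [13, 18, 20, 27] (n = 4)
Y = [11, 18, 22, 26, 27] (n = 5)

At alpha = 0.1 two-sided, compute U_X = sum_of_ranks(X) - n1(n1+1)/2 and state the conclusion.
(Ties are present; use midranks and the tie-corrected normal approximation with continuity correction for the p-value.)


Step 1: Combine and sort all 9 observations; assign midranks.
sorted (value, group): (11,Y), (13,X), (18,X), (18,Y), (20,X), (22,Y), (26,Y), (27,X), (27,Y)
ranks: 11->1, 13->2, 18->3.5, 18->3.5, 20->5, 22->6, 26->7, 27->8.5, 27->8.5
Step 2: Rank sum for X: R1 = 2 + 3.5 + 5 + 8.5 = 19.
Step 3: U_X = R1 - n1(n1+1)/2 = 19 - 4*5/2 = 19 - 10 = 9.
       U_Y = n1*n2 - U_X = 20 - 9 = 11.
Step 4: Ties are present, so use the tie-corrected normal approximation (with continuity correction) for the p-value.
Step 5: p-value = 0.901705; compare to alpha = 0.1. fail to reject H0.

U_X = 9, p = 0.901705, fail to reject H0 at alpha = 0.1.


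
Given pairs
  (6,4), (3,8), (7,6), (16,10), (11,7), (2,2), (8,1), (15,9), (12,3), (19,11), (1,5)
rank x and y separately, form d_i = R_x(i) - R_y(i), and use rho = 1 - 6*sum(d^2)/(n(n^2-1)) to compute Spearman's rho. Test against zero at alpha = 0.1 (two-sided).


Step 1: Rank x and y separately (midranks; no ties here).
rank(x): 6->4, 3->3, 7->5, 16->10, 11->7, 2->2, 8->6, 15->9, 12->8, 19->11, 1->1
rank(y): 4->4, 8->8, 6->6, 10->10, 7->7, 2->2, 1->1, 9->9, 3->3, 11->11, 5->5
Step 2: d_i = R_x(i) - R_y(i); compute d_i^2.
  (4-4)^2=0, (3-8)^2=25, (5-6)^2=1, (10-10)^2=0, (7-7)^2=0, (2-2)^2=0, (6-1)^2=25, (9-9)^2=0, (8-3)^2=25, (11-11)^2=0, (1-5)^2=16
sum(d^2) = 92.
Step 3: rho = 1 - 6*92 / (11*(11^2 - 1)) = 1 - 552/1320 = 0.581818.
Step 4: Under H0, t = rho * sqrt((n-2)/(1-rho^2)) = 2.1461 ~ t(9).
Step 5: Two-sided p-value from the t-distribution with 9 df = 0.060420.
Step 6: alpha = 0.1. reject H0.

rho = 0.5818, p = 0.060420, reject H0 at alpha = 0.1.


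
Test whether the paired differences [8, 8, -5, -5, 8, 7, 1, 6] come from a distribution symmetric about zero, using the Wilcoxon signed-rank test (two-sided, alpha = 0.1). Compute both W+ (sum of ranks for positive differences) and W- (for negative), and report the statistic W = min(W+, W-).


Step 1: Drop any zero differences (none here) and take |d_i|.
|d| = [8, 8, 5, 5, 8, 7, 1, 6]
Step 2: Midrank |d_i| (ties get averaged ranks).
ranks: |8|->7, |8|->7, |5|->2.5, |5|->2.5, |8|->7, |7|->5, |1|->1, |6|->4
Step 3: Attach original signs; sum ranks with positive sign and with negative sign.
W+ = 7 + 7 + 7 + 5 + 1 + 4 = 31
W- = 2.5 + 2.5 = 5
(Check: W+ + W- = 36 should equal n(n+1)/2 = 36.)
Step 4: Test statistic W = min(W+, W-) = 5.
Step 5: Ties in |d|, so use the tie-corrected normal approximation.
        E[W] = n(n+1)/4 = 8*9/4 = 18.
        Tie groups: |d|=5 (t=2), |d|=8 (t=3); sum(t^3 - t) = 30.
        Var[W] = n(n+1)(2n+1)/24 - sum(t^3-t)/48 = 1224/24 - 30/48 = 50.375.
        z = (W - E[W]) / sqrt(Var[W]) = (5 - 18) / 7.0975 = -1.8316.
        Two-sided p = 2*Phi(z) = 0.067008.
Step 6: alpha = 0.1. reject H0.

W+ = 31, W- = 5, W = min = 5, p = 0.067008, reject H0.


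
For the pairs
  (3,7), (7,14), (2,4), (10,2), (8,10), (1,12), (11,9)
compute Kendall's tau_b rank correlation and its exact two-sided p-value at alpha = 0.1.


Step 1: Enumerate the 21 unordered pairs (i,j) with i<j and classify each by sign(x_j-x_i) * sign(y_j-y_i).
  (1,2):dx=+4,dy=+7->C; (1,3):dx=-1,dy=-3->C; (1,4):dx=+7,dy=-5->D; (1,5):dx=+5,dy=+3->C
  (1,6):dx=-2,dy=+5->D; (1,7):dx=+8,dy=+2->C; (2,3):dx=-5,dy=-10->C; (2,4):dx=+3,dy=-12->D
  (2,5):dx=+1,dy=-4->D; (2,6):dx=-6,dy=-2->C; (2,7):dx=+4,dy=-5->D; (3,4):dx=+8,dy=-2->D
  (3,5):dx=+6,dy=+6->C; (3,6):dx=-1,dy=+8->D; (3,7):dx=+9,dy=+5->C; (4,5):dx=-2,dy=+8->D
  (4,6):dx=-9,dy=+10->D; (4,7):dx=+1,dy=+7->C; (5,6):dx=-7,dy=+2->D; (5,7):dx=+3,dy=-1->D
  (6,7):dx=+10,dy=-3->D
Step 2: C = 9, D = 12, total pairs = 21.
Step 3: tau = (C - D)/(n(n-1)/2) = (9 - 12)/21 = -0.142857.
Step 4: Exact two-sided p-value (enumerate n! = 5040 permutations of y under H0): p = 0.772619.
Step 5: alpha = 0.1. fail to reject H0.

tau_b = -0.1429 (C=9, D=12), p = 0.772619, fail to reject H0.


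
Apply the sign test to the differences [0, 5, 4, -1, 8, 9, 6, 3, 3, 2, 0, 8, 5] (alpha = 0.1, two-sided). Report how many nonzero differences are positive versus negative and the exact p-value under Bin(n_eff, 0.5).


Step 1: Discard zero differences. Original n = 13; n_eff = number of nonzero differences = 11.
Nonzero differences (with sign): +5, +4, -1, +8, +9, +6, +3, +3, +2, +8, +5
Step 2: Count signs: positive = 10, negative = 1.
Step 3: Under H0: P(positive) = 0.5, so the number of positives S ~ Bin(11, 0.5).
Step 4: Two-sided exact p-value = sum of Bin(11,0.5) probabilities at or below the observed probability = 0.011719.
Step 5: alpha = 0.1. reject H0.

n_eff = 11, pos = 10, neg = 1, p = 0.011719, reject H0.


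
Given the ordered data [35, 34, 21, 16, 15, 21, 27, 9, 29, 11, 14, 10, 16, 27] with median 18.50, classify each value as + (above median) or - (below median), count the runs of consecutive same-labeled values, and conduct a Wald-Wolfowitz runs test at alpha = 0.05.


Step 1: Compute median = 18.50; label A = above, B = below.
Labels in order: AAABBAABABBBBA  (n_A = 7, n_B = 7)
Step 2: Count runs R = 7.
Step 3: Under H0 (random ordering), E[R] = 2*n_A*n_B/(n_A+n_B) + 1 = 2*7*7/14 + 1 = 8.0000.
        Var[R] = 2*n_A*n_B*(2*n_A*n_B - n_A - n_B) / ((n_A+n_B)^2 * (n_A+n_B-1)) = 8232/2548 = 3.2308.
        SD[R] = 1.7974.
Step 4: Continuity-corrected z = (R + 0.5 - E[R]) / SD[R] = (7 + 0.5 - 8.0000) / 1.7974 = -0.2782.
Step 5: Two-sided p-value via normal approximation = 2*(1 - Phi(|z|)) = 0.780879.
Step 6: alpha = 0.05. fail to reject H0.

R = 7, z = -0.2782, p = 0.780879, fail to reject H0.


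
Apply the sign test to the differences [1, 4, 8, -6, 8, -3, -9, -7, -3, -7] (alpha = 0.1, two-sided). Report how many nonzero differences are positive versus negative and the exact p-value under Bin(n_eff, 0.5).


Step 1: Discard zero differences. Original n = 10; n_eff = number of nonzero differences = 10.
Nonzero differences (with sign): +1, +4, +8, -6, +8, -3, -9, -7, -3, -7
Step 2: Count signs: positive = 4, negative = 6.
Step 3: Under H0: P(positive) = 0.5, so the number of positives S ~ Bin(10, 0.5).
Step 4: Two-sided exact p-value = sum of Bin(10,0.5) probabilities at or below the observed probability = 0.753906.
Step 5: alpha = 0.1. fail to reject H0.

n_eff = 10, pos = 4, neg = 6, p = 0.753906, fail to reject H0.


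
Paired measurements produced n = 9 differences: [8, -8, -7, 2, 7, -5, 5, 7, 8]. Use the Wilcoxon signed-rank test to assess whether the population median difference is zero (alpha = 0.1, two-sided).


Step 1: Drop any zero differences (none here) and take |d_i|.
|d| = [8, 8, 7, 2, 7, 5, 5, 7, 8]
Step 2: Midrank |d_i| (ties get averaged ranks).
ranks: |8|->8, |8|->8, |7|->5, |2|->1, |7|->5, |5|->2.5, |5|->2.5, |7|->5, |8|->8
Step 3: Attach original signs; sum ranks with positive sign and with negative sign.
W+ = 8 + 1 + 5 + 2.5 + 5 + 8 = 29.5
W- = 8 + 5 + 2.5 = 15.5
(Check: W+ + W- = 45 should equal n(n+1)/2 = 45.)
Step 4: Test statistic W = min(W+, W-) = 15.5.
Step 5: Ties in |d|, so use the tie-corrected normal approximation.
        E[W] = n(n+1)/4 = 9*10/4 = 22.5.
        Tie groups: |d|=5 (t=2), |d|=7 (t=3), |d|=8 (t=3); sum(t^3 - t) = 54.
        Var[W] = n(n+1)(2n+1)/24 - sum(t^3-t)/48 = 1710/24 - 54/48 = 70.125.
        z = (W - E[W]) / sqrt(Var[W]) = (15.5 - 22.5) / 8.3741 = -0.8359.
        Two-sided p = 2*Phi(z) = 0.403203.
Step 6: alpha = 0.1. fail to reject H0.

W+ = 29.5, W- = 15.5, W = min = 15.5, p = 0.403203, fail to reject H0.


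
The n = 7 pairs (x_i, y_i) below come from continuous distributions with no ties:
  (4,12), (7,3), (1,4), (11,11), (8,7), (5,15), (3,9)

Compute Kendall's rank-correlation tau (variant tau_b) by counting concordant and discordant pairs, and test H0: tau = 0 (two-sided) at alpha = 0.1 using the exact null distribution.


Step 1: Enumerate the 21 unordered pairs (i,j) with i<j and classify each by sign(x_j-x_i) * sign(y_j-y_i).
  (1,2):dx=+3,dy=-9->D; (1,3):dx=-3,dy=-8->C; (1,4):dx=+7,dy=-1->D; (1,5):dx=+4,dy=-5->D
  (1,6):dx=+1,dy=+3->C; (1,7):dx=-1,dy=-3->C; (2,3):dx=-6,dy=+1->D; (2,4):dx=+4,dy=+8->C
  (2,5):dx=+1,dy=+4->C; (2,6):dx=-2,dy=+12->D; (2,7):dx=-4,dy=+6->D; (3,4):dx=+10,dy=+7->C
  (3,5):dx=+7,dy=+3->C; (3,6):dx=+4,dy=+11->C; (3,7):dx=+2,dy=+5->C; (4,5):dx=-3,dy=-4->C
  (4,6):dx=-6,dy=+4->D; (4,7):dx=-8,dy=-2->C; (5,6):dx=-3,dy=+8->D; (5,7):dx=-5,dy=+2->D
  (6,7):dx=-2,dy=-6->C
Step 2: C = 12, D = 9, total pairs = 21.
Step 3: tau = (C - D)/(n(n-1)/2) = (12 - 9)/21 = 0.142857.
Step 4: Exact two-sided p-value (enumerate n! = 5040 permutations of y under H0): p = 0.772619.
Step 5: alpha = 0.1. fail to reject H0.

tau_b = 0.1429 (C=12, D=9), p = 0.772619, fail to reject H0.


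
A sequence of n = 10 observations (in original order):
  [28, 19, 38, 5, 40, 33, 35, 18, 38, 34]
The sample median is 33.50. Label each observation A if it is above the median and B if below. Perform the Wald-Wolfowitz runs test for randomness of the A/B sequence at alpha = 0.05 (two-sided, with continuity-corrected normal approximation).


Step 1: Compute median = 33.50; label A = above, B = below.
Labels in order: BBABABABAA  (n_A = 5, n_B = 5)
Step 2: Count runs R = 8.
Step 3: Under H0 (random ordering), E[R] = 2*n_A*n_B/(n_A+n_B) + 1 = 2*5*5/10 + 1 = 6.0000.
        Var[R] = 2*n_A*n_B*(2*n_A*n_B - n_A - n_B) / ((n_A+n_B)^2 * (n_A+n_B-1)) = 2000/900 = 2.2222.
        SD[R] = 1.4907.
Step 4: Continuity-corrected z = (R - 0.5 - E[R]) / SD[R] = (8 - 0.5 - 6.0000) / 1.4907 = 1.0062.
Step 5: Two-sided p-value via normal approximation = 2*(1 - Phi(|z|)) = 0.314305.
Step 6: alpha = 0.05. fail to reject H0.

R = 8, z = 1.0062, p = 0.314305, fail to reject H0.


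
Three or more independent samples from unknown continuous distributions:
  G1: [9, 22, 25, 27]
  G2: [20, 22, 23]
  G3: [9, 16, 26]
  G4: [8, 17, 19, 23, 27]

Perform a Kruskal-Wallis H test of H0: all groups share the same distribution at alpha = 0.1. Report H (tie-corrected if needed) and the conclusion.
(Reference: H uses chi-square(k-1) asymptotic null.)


Step 1: Combine all N = 15 observations and assign midranks.
sorted (value, group, rank): (8,G4,1), (9,G1,2.5), (9,G3,2.5), (16,G3,4), (17,G4,5), (19,G4,6), (20,G2,7), (22,G1,8.5), (22,G2,8.5), (23,G2,10.5), (23,G4,10.5), (25,G1,12), (26,G3,13), (27,G1,14.5), (27,G4,14.5)
Step 2: Sum ranks within each group.
R_1 = 37.5 (n_1 = 4)
R_2 = 26 (n_2 = 3)
R_3 = 19.5 (n_3 = 3)
R_4 = 37 (n_4 = 5)
Step 3: H = 12/(N(N+1)) * sum(R_i^2/n_i) - 3(N+1)
     = 12/(15*16) * (37.5^2/4 + 26^2/3 + 19.5^2/3 + 37^2/5) - 3*16
     = 0.050000 * 977.446 - 48
     = 0.872292.
Step 4: Ties present; correction factor C = 1 - 24/(15^3 - 15) = 0.992857. Corrected H = 0.872292 / 0.992857 = 0.878567.
Step 5: Under H0, H ~ chi^2(3); p-value = 0.830597.
Step 6: alpha = 0.1. fail to reject H0.

H = 0.8786, df = 3, p = 0.830597, fail to reject H0.


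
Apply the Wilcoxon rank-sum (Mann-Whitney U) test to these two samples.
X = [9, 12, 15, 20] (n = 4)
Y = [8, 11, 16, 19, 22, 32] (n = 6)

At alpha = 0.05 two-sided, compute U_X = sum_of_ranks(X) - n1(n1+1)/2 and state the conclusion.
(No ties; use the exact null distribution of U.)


Step 1: Combine and sort all 10 observations; assign midranks.
sorted (value, group): (8,Y), (9,X), (11,Y), (12,X), (15,X), (16,Y), (19,Y), (20,X), (22,Y), (32,Y)
ranks: 8->1, 9->2, 11->3, 12->4, 15->5, 16->6, 19->7, 20->8, 22->9, 32->10
Step 2: Rank sum for X: R1 = 2 + 4 + 5 + 8 = 19.
Step 3: U_X = R1 - n1(n1+1)/2 = 19 - 4*5/2 = 19 - 10 = 9.
       U_Y = n1*n2 - U_X = 24 - 9 = 15.
Step 4: No ties, so the exact null distribution of U (based on enumerating the C(10,4) = 210 equally likely rank assignments) gives the two-sided p-value.
Step 5: p-value = 0.609524; compare to alpha = 0.05. fail to reject H0.

U_X = 9, p = 0.609524, fail to reject H0 at alpha = 0.05.


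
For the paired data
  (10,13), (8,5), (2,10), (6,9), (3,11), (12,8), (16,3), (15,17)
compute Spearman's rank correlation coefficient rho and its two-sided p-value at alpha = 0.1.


Step 1: Rank x and y separately (midranks; no ties here).
rank(x): 10->5, 8->4, 2->1, 6->3, 3->2, 12->6, 16->8, 15->7
rank(y): 13->7, 5->2, 10->5, 9->4, 11->6, 8->3, 3->1, 17->8
Step 2: d_i = R_x(i) - R_y(i); compute d_i^2.
  (5-7)^2=4, (4-2)^2=4, (1-5)^2=16, (3-4)^2=1, (2-6)^2=16, (6-3)^2=9, (8-1)^2=49, (7-8)^2=1
sum(d^2) = 100.
Step 3: rho = 1 - 6*100 / (8*(8^2 - 1)) = 1 - 600/504 = -0.190476.
Step 4: Under H0, t = rho * sqrt((n-2)/(1-rho^2)) = -0.4753 ~ t(6).
Step 5: Two-sided p-value from the t-distribution with 6 df = 0.651401.
Step 6: alpha = 0.1. fail to reject H0.

rho = -0.1905, p = 0.651401, fail to reject H0 at alpha = 0.1.


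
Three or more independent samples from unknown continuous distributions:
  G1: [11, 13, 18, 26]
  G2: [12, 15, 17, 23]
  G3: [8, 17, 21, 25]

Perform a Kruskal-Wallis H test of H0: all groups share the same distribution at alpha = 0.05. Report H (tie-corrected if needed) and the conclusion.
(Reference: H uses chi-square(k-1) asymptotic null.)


Step 1: Combine all N = 12 observations and assign midranks.
sorted (value, group, rank): (8,G3,1), (11,G1,2), (12,G2,3), (13,G1,4), (15,G2,5), (17,G2,6.5), (17,G3,6.5), (18,G1,8), (21,G3,9), (23,G2,10), (25,G3,11), (26,G1,12)
Step 2: Sum ranks within each group.
R_1 = 26 (n_1 = 4)
R_2 = 24.5 (n_2 = 4)
R_3 = 27.5 (n_3 = 4)
Step 3: H = 12/(N(N+1)) * sum(R_i^2/n_i) - 3(N+1)
     = 12/(12*13) * (26^2/4 + 24.5^2/4 + 27.5^2/4) - 3*13
     = 0.076923 * 508.125 - 39
     = 0.086538.
Step 4: Ties present; correction factor C = 1 - 6/(12^3 - 12) = 0.996503. Corrected H = 0.086538 / 0.996503 = 0.086842.
Step 5: Under H0, H ~ chi^2(2); p-value = 0.957508.
Step 6: alpha = 0.05. fail to reject H0.

H = 0.0868, df = 2, p = 0.957508, fail to reject H0.


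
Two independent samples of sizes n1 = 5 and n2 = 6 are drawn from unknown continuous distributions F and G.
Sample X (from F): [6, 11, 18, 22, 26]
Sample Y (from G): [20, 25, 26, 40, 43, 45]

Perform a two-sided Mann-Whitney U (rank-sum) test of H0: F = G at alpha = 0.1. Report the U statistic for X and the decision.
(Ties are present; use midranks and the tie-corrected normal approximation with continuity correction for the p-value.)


Step 1: Combine and sort all 11 observations; assign midranks.
sorted (value, group): (6,X), (11,X), (18,X), (20,Y), (22,X), (25,Y), (26,X), (26,Y), (40,Y), (43,Y), (45,Y)
ranks: 6->1, 11->2, 18->3, 20->4, 22->5, 25->6, 26->7.5, 26->7.5, 40->9, 43->10, 45->11
Step 2: Rank sum for X: R1 = 1 + 2 + 3 + 5 + 7.5 = 18.5.
Step 3: U_X = R1 - n1(n1+1)/2 = 18.5 - 5*6/2 = 18.5 - 15 = 3.5.
       U_Y = n1*n2 - U_X = 30 - 3.5 = 26.5.
Step 4: Ties are present, so use the tie-corrected normal approximation (with continuity correction) for the p-value.
Step 5: p-value = 0.044126; compare to alpha = 0.1. reject H0.

U_X = 3.5, p = 0.044126, reject H0 at alpha = 0.1.


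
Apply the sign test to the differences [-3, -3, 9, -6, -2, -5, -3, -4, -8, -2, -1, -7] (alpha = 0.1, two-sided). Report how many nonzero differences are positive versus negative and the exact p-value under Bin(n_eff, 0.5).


Step 1: Discard zero differences. Original n = 12; n_eff = number of nonzero differences = 12.
Nonzero differences (with sign): -3, -3, +9, -6, -2, -5, -3, -4, -8, -2, -1, -7
Step 2: Count signs: positive = 1, negative = 11.
Step 3: Under H0: P(positive) = 0.5, so the number of positives S ~ Bin(12, 0.5).
Step 4: Two-sided exact p-value = sum of Bin(12,0.5) probabilities at or below the observed probability = 0.006348.
Step 5: alpha = 0.1. reject H0.

n_eff = 12, pos = 1, neg = 11, p = 0.006348, reject H0.


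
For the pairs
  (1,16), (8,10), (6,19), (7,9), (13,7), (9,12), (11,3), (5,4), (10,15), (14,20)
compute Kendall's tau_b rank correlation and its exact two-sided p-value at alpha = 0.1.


Step 1: Enumerate the 45 unordered pairs (i,j) with i<j and classify each by sign(x_j-x_i) * sign(y_j-y_i).
  (1,2):dx=+7,dy=-6->D; (1,3):dx=+5,dy=+3->C; (1,4):dx=+6,dy=-7->D; (1,5):dx=+12,dy=-9->D
  (1,6):dx=+8,dy=-4->D; (1,7):dx=+10,dy=-13->D; (1,8):dx=+4,dy=-12->D; (1,9):dx=+9,dy=-1->D
  (1,10):dx=+13,dy=+4->C; (2,3):dx=-2,dy=+9->D; (2,4):dx=-1,dy=-1->C; (2,5):dx=+5,dy=-3->D
  (2,6):dx=+1,dy=+2->C; (2,7):dx=+3,dy=-7->D; (2,8):dx=-3,dy=-6->C; (2,9):dx=+2,dy=+5->C
  (2,10):dx=+6,dy=+10->C; (3,4):dx=+1,dy=-10->D; (3,5):dx=+7,dy=-12->D; (3,6):dx=+3,dy=-7->D
  (3,7):dx=+5,dy=-16->D; (3,8):dx=-1,dy=-15->C; (3,9):dx=+4,dy=-4->D; (3,10):dx=+8,dy=+1->C
  (4,5):dx=+6,dy=-2->D; (4,6):dx=+2,dy=+3->C; (4,7):dx=+4,dy=-6->D; (4,8):dx=-2,dy=-5->C
  (4,9):dx=+3,dy=+6->C; (4,10):dx=+7,dy=+11->C; (5,6):dx=-4,dy=+5->D; (5,7):dx=-2,dy=-4->C
  (5,8):dx=-8,dy=-3->C; (5,9):dx=-3,dy=+8->D; (5,10):dx=+1,dy=+13->C; (6,7):dx=+2,dy=-9->D
  (6,8):dx=-4,dy=-8->C; (6,9):dx=+1,dy=+3->C; (6,10):dx=+5,dy=+8->C; (7,8):dx=-6,dy=+1->D
  (7,9):dx=-1,dy=+12->D; (7,10):dx=+3,dy=+17->C; (8,9):dx=+5,dy=+11->C; (8,10):dx=+9,dy=+16->C
  (9,10):dx=+4,dy=+5->C
Step 2: C = 23, D = 22, total pairs = 45.
Step 3: tau = (C - D)/(n(n-1)/2) = (23 - 22)/45 = 0.022222.
Step 4: Exact two-sided p-value (enumerate n! = 3628800 permutations of y under H0): p = 1.000000.
Step 5: alpha = 0.1. fail to reject H0.

tau_b = 0.0222 (C=23, D=22), p = 1.000000, fail to reject H0.


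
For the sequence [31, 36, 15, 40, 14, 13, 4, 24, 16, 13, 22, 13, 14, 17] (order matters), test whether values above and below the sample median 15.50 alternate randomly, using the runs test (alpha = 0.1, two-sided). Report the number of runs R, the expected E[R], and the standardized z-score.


Step 1: Compute median = 15.50; label A = above, B = below.
Labels in order: AABABBBAABABBA  (n_A = 7, n_B = 7)
Step 2: Count runs R = 9.
Step 3: Under H0 (random ordering), E[R] = 2*n_A*n_B/(n_A+n_B) + 1 = 2*7*7/14 + 1 = 8.0000.
        Var[R] = 2*n_A*n_B*(2*n_A*n_B - n_A - n_B) / ((n_A+n_B)^2 * (n_A+n_B-1)) = 8232/2548 = 3.2308.
        SD[R] = 1.7974.
Step 4: Continuity-corrected z = (R - 0.5 - E[R]) / SD[R] = (9 - 0.5 - 8.0000) / 1.7974 = 0.2782.
Step 5: Two-sided p-value via normal approximation = 2*(1 - Phi(|z|)) = 0.780879.
Step 6: alpha = 0.1. fail to reject H0.

R = 9, z = 0.2782, p = 0.780879, fail to reject H0.


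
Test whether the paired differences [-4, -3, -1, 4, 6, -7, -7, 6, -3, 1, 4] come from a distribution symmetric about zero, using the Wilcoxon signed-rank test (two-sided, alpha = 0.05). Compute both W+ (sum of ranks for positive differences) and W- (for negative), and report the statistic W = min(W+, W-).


Step 1: Drop any zero differences (none here) and take |d_i|.
|d| = [4, 3, 1, 4, 6, 7, 7, 6, 3, 1, 4]
Step 2: Midrank |d_i| (ties get averaged ranks).
ranks: |4|->6, |3|->3.5, |1|->1.5, |4|->6, |6|->8.5, |7|->10.5, |7|->10.5, |6|->8.5, |3|->3.5, |1|->1.5, |4|->6
Step 3: Attach original signs; sum ranks with positive sign and with negative sign.
W+ = 6 + 8.5 + 8.5 + 1.5 + 6 = 30.5
W- = 6 + 3.5 + 1.5 + 10.5 + 10.5 + 3.5 = 35.5
(Check: W+ + W- = 66 should equal n(n+1)/2 = 66.)
Step 4: Test statistic W = min(W+, W-) = 30.5.
Step 5: Ties in |d|, so use the tie-corrected normal approximation.
        E[W] = n(n+1)/4 = 11*12/4 = 33.
        Tie groups: |d|=1 (t=2), |d|=3 (t=2), |d|=4 (t=3), |d|=6 (t=2), |d|=7 (t=2); sum(t^3 - t) = 48.
        Var[W] = n(n+1)(2n+1)/24 - sum(t^3-t)/48 = 3036/24 - 48/48 = 125.5.
        z = (W - E[W]) / sqrt(Var[W]) = (30.5 - 33) / 11.2027 = -0.2232.
        Two-sided p = 2*Phi(z) = 0.823410.
Step 6: alpha = 0.05. fail to reject H0.

W+ = 30.5, W- = 35.5, W = min = 30.5, p = 0.823410, fail to reject H0.


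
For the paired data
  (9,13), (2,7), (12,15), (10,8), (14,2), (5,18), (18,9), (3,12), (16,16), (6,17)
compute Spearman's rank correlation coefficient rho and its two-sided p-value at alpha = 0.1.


Step 1: Rank x and y separately (midranks; no ties here).
rank(x): 9->5, 2->1, 12->7, 10->6, 14->8, 5->3, 18->10, 3->2, 16->9, 6->4
rank(y): 13->6, 7->2, 15->7, 8->3, 2->1, 18->10, 9->4, 12->5, 16->8, 17->9
Step 2: d_i = R_x(i) - R_y(i); compute d_i^2.
  (5-6)^2=1, (1-2)^2=1, (7-7)^2=0, (6-3)^2=9, (8-1)^2=49, (3-10)^2=49, (10-4)^2=36, (2-5)^2=9, (9-8)^2=1, (4-9)^2=25
sum(d^2) = 180.
Step 3: rho = 1 - 6*180 / (10*(10^2 - 1)) = 1 - 1080/990 = -0.090909.
Step 4: Under H0, t = rho * sqrt((n-2)/(1-rho^2)) = -0.2582 ~ t(8).
Step 5: Two-sided p-value from the t-distribution with 8 df = 0.802772.
Step 6: alpha = 0.1. fail to reject H0.

rho = -0.0909, p = 0.802772, fail to reject H0 at alpha = 0.1.


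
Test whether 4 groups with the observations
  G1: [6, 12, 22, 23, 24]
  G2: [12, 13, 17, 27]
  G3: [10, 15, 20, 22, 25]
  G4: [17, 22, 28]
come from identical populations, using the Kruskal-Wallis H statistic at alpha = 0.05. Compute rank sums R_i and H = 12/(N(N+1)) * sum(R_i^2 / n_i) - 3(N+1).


Step 1: Combine all N = 17 observations and assign midranks.
sorted (value, group, rank): (6,G1,1), (10,G3,2), (12,G1,3.5), (12,G2,3.5), (13,G2,5), (15,G3,6), (17,G2,7.5), (17,G4,7.5), (20,G3,9), (22,G1,11), (22,G3,11), (22,G4,11), (23,G1,13), (24,G1,14), (25,G3,15), (27,G2,16), (28,G4,17)
Step 2: Sum ranks within each group.
R_1 = 42.5 (n_1 = 5)
R_2 = 32 (n_2 = 4)
R_3 = 43 (n_3 = 5)
R_4 = 35.5 (n_4 = 3)
Step 3: H = 12/(N(N+1)) * sum(R_i^2/n_i) - 3(N+1)
     = 12/(17*18) * (42.5^2/5 + 32^2/4 + 43^2/5 + 35.5^2/3) - 3*18
     = 0.039216 * 1407.13 - 54
     = 1.181699.
Step 4: Ties present; correction factor C = 1 - 36/(17^3 - 17) = 0.992647. Corrected H = 1.181699 / 0.992647 = 1.190453.
Step 5: Under H0, H ~ chi^2(3); p-value = 0.755295.
Step 6: alpha = 0.05. fail to reject H0.

H = 1.1905, df = 3, p = 0.755295, fail to reject H0.


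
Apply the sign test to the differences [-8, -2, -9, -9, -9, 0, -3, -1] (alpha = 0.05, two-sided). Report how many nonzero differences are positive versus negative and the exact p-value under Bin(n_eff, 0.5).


Step 1: Discard zero differences. Original n = 8; n_eff = number of nonzero differences = 7.
Nonzero differences (with sign): -8, -2, -9, -9, -9, -3, -1
Step 2: Count signs: positive = 0, negative = 7.
Step 3: Under H0: P(positive) = 0.5, so the number of positives S ~ Bin(7, 0.5).
Step 4: Two-sided exact p-value = sum of Bin(7,0.5) probabilities at or below the observed probability = 0.015625.
Step 5: alpha = 0.05. reject H0.

n_eff = 7, pos = 0, neg = 7, p = 0.015625, reject H0.


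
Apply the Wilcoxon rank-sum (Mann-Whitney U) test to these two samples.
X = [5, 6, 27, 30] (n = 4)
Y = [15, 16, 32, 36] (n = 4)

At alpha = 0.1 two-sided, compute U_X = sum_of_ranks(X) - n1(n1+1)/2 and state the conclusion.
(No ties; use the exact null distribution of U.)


Step 1: Combine and sort all 8 observations; assign midranks.
sorted (value, group): (5,X), (6,X), (15,Y), (16,Y), (27,X), (30,X), (32,Y), (36,Y)
ranks: 5->1, 6->2, 15->3, 16->4, 27->5, 30->6, 32->7, 36->8
Step 2: Rank sum for X: R1 = 1 + 2 + 5 + 6 = 14.
Step 3: U_X = R1 - n1(n1+1)/2 = 14 - 4*5/2 = 14 - 10 = 4.
       U_Y = n1*n2 - U_X = 16 - 4 = 12.
Step 4: No ties, so the exact null distribution of U (based on enumerating the C(8,4) = 70 equally likely rank assignments) gives the two-sided p-value.
Step 5: p-value = 0.342857; compare to alpha = 0.1. fail to reject H0.

U_X = 4, p = 0.342857, fail to reject H0 at alpha = 0.1.


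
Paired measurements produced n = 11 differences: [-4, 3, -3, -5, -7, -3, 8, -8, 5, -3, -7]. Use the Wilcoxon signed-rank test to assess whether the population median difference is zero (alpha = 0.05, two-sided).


Step 1: Drop any zero differences (none here) and take |d_i|.
|d| = [4, 3, 3, 5, 7, 3, 8, 8, 5, 3, 7]
Step 2: Midrank |d_i| (ties get averaged ranks).
ranks: |4|->5, |3|->2.5, |3|->2.5, |5|->6.5, |7|->8.5, |3|->2.5, |8|->10.5, |8|->10.5, |5|->6.5, |3|->2.5, |7|->8.5
Step 3: Attach original signs; sum ranks with positive sign and with negative sign.
W+ = 2.5 + 10.5 + 6.5 = 19.5
W- = 5 + 2.5 + 6.5 + 8.5 + 2.5 + 10.5 + 2.5 + 8.5 = 46.5
(Check: W+ + W- = 66 should equal n(n+1)/2 = 66.)
Step 4: Test statistic W = min(W+, W-) = 19.5.
Step 5: Ties in |d|, so use the tie-corrected normal approximation.
        E[W] = n(n+1)/4 = 11*12/4 = 33.
        Tie groups: |d|=3 (t=4), |d|=5 (t=2), |d|=7 (t=2), |d|=8 (t=2); sum(t^3 - t) = 78.
        Var[W] = n(n+1)(2n+1)/24 - sum(t^3-t)/48 = 3036/24 - 78/48 = 124.875.
        z = (W - E[W]) / sqrt(Var[W]) = (19.5 - 33) / 11.1747 = -1.2081.
        Two-sided p = 2*Phi(z) = 0.227016.
Step 6: alpha = 0.05. fail to reject H0.

W+ = 19.5, W- = 46.5, W = min = 19.5, p = 0.227016, fail to reject H0.


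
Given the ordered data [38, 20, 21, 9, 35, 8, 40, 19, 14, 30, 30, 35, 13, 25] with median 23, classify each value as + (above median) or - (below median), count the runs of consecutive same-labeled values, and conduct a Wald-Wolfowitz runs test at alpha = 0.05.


Step 1: Compute median = 23; label A = above, B = below.
Labels in order: ABBBABABBAAABA  (n_A = 7, n_B = 7)
Step 2: Count runs R = 9.
Step 3: Under H0 (random ordering), E[R] = 2*n_A*n_B/(n_A+n_B) + 1 = 2*7*7/14 + 1 = 8.0000.
        Var[R] = 2*n_A*n_B*(2*n_A*n_B - n_A - n_B) / ((n_A+n_B)^2 * (n_A+n_B-1)) = 8232/2548 = 3.2308.
        SD[R] = 1.7974.
Step 4: Continuity-corrected z = (R - 0.5 - E[R]) / SD[R] = (9 - 0.5 - 8.0000) / 1.7974 = 0.2782.
Step 5: Two-sided p-value via normal approximation = 2*(1 - Phi(|z|)) = 0.780879.
Step 6: alpha = 0.05. fail to reject H0.

R = 9, z = 0.2782, p = 0.780879, fail to reject H0.


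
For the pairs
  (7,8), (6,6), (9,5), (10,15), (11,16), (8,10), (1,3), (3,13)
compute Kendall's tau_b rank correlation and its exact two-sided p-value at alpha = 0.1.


Step 1: Enumerate the 28 unordered pairs (i,j) with i<j and classify each by sign(x_j-x_i) * sign(y_j-y_i).
  (1,2):dx=-1,dy=-2->C; (1,3):dx=+2,dy=-3->D; (1,4):dx=+3,dy=+7->C; (1,5):dx=+4,dy=+8->C
  (1,6):dx=+1,dy=+2->C; (1,7):dx=-6,dy=-5->C; (1,8):dx=-4,dy=+5->D; (2,3):dx=+3,dy=-1->D
  (2,4):dx=+4,dy=+9->C; (2,5):dx=+5,dy=+10->C; (2,6):dx=+2,dy=+4->C; (2,7):dx=-5,dy=-3->C
  (2,8):dx=-3,dy=+7->D; (3,4):dx=+1,dy=+10->C; (3,5):dx=+2,dy=+11->C; (3,6):dx=-1,dy=+5->D
  (3,7):dx=-8,dy=-2->C; (3,8):dx=-6,dy=+8->D; (4,5):dx=+1,dy=+1->C; (4,6):dx=-2,dy=-5->C
  (4,7):dx=-9,dy=-12->C; (4,8):dx=-7,dy=-2->C; (5,6):dx=-3,dy=-6->C; (5,7):dx=-10,dy=-13->C
  (5,8):dx=-8,dy=-3->C; (6,7):dx=-7,dy=-7->C; (6,8):dx=-5,dy=+3->D; (7,8):dx=+2,dy=+10->C
Step 2: C = 21, D = 7, total pairs = 28.
Step 3: tau = (C - D)/(n(n-1)/2) = (21 - 7)/28 = 0.500000.
Step 4: Exact two-sided p-value (enumerate n! = 40320 permutations of y under H0): p = 0.108681.
Step 5: alpha = 0.1. fail to reject H0.

tau_b = 0.5000 (C=21, D=7), p = 0.108681, fail to reject H0.


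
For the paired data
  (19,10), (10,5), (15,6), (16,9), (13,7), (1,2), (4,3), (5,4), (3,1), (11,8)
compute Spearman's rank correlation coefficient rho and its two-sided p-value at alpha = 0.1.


Step 1: Rank x and y separately (midranks; no ties here).
rank(x): 19->10, 10->5, 15->8, 16->9, 13->7, 1->1, 4->3, 5->4, 3->2, 11->6
rank(y): 10->10, 5->5, 6->6, 9->9, 7->7, 2->2, 3->3, 4->4, 1->1, 8->8
Step 2: d_i = R_x(i) - R_y(i); compute d_i^2.
  (10-10)^2=0, (5-5)^2=0, (8-6)^2=4, (9-9)^2=0, (7-7)^2=0, (1-2)^2=1, (3-3)^2=0, (4-4)^2=0, (2-1)^2=1, (6-8)^2=4
sum(d^2) = 10.
Step 3: rho = 1 - 6*10 / (10*(10^2 - 1)) = 1 - 60/990 = 0.939394.
Step 4: Under H0, t = rho * sqrt((n-2)/(1-rho^2)) = 7.7500 ~ t(8).
Step 5: Two-sided p-value from the t-distribution with 8 df = 0.000055.
Step 6: alpha = 0.1. reject H0.

rho = 0.9394, p = 0.000055, reject H0 at alpha = 0.1.


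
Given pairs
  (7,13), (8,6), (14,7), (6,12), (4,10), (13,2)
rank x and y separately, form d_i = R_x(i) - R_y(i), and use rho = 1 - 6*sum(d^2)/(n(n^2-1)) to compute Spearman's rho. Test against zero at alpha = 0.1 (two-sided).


Step 1: Rank x and y separately (midranks; no ties here).
rank(x): 7->3, 8->4, 14->6, 6->2, 4->1, 13->5
rank(y): 13->6, 6->2, 7->3, 12->5, 10->4, 2->1
Step 2: d_i = R_x(i) - R_y(i); compute d_i^2.
  (3-6)^2=9, (4-2)^2=4, (6-3)^2=9, (2-5)^2=9, (1-4)^2=9, (5-1)^2=16
sum(d^2) = 56.
Step 3: rho = 1 - 6*56 / (6*(6^2 - 1)) = 1 - 336/210 = -0.600000.
Step 4: Under H0, t = rho * sqrt((n-2)/(1-rho^2)) = -1.5000 ~ t(4).
Step 5: Two-sided p-value from the t-distribution with 4 df = 0.208000.
Step 6: alpha = 0.1. fail to reject H0.

rho = -0.6000, p = 0.208000, fail to reject H0 at alpha = 0.1.


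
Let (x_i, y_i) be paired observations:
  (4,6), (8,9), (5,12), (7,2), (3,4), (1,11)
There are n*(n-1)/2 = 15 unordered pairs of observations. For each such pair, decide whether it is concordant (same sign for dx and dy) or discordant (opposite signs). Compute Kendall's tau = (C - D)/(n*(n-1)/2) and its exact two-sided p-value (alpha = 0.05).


Step 1: Enumerate the 15 unordered pairs (i,j) with i<j and classify each by sign(x_j-x_i) * sign(y_j-y_i).
  (1,2):dx=+4,dy=+3->C; (1,3):dx=+1,dy=+6->C; (1,4):dx=+3,dy=-4->D; (1,5):dx=-1,dy=-2->C
  (1,6):dx=-3,dy=+5->D; (2,3):dx=-3,dy=+3->D; (2,4):dx=-1,dy=-7->C; (2,5):dx=-5,dy=-5->C
  (2,6):dx=-7,dy=+2->D; (3,4):dx=+2,dy=-10->D; (3,5):dx=-2,dy=-8->C; (3,6):dx=-4,dy=-1->C
  (4,5):dx=-4,dy=+2->D; (4,6):dx=-6,dy=+9->D; (5,6):dx=-2,dy=+7->D
Step 2: C = 7, D = 8, total pairs = 15.
Step 3: tau = (C - D)/(n(n-1)/2) = (7 - 8)/15 = -0.066667.
Step 4: Exact two-sided p-value (enumerate n! = 720 permutations of y under H0): p = 1.000000.
Step 5: alpha = 0.05. fail to reject H0.

tau_b = -0.0667 (C=7, D=8), p = 1.000000, fail to reject H0.


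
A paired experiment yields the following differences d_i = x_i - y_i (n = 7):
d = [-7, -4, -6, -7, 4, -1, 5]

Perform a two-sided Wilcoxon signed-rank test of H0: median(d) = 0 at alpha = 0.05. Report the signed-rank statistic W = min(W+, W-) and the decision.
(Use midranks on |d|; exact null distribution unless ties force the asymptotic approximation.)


Step 1: Drop any zero differences (none here) and take |d_i|.
|d| = [7, 4, 6, 7, 4, 1, 5]
Step 2: Midrank |d_i| (ties get averaged ranks).
ranks: |7|->6.5, |4|->2.5, |6|->5, |7|->6.5, |4|->2.5, |1|->1, |5|->4
Step 3: Attach original signs; sum ranks with positive sign and with negative sign.
W+ = 2.5 + 4 = 6.5
W- = 6.5 + 2.5 + 5 + 6.5 + 1 = 21.5
(Check: W+ + W- = 28 should equal n(n+1)/2 = 28.)
Step 4: Test statistic W = min(W+, W-) = 6.5.
Step 5: Ties in |d|, so use the tie-corrected normal approximation.
        E[W] = n(n+1)/4 = 7*8/4 = 14.
        Tie groups: |d|=4 (t=2), |d|=7 (t=2); sum(t^3 - t) = 12.
        Var[W] = n(n+1)(2n+1)/24 - sum(t^3-t)/48 = 840/24 - 12/48 = 34.75.
        z = (W - E[W]) / sqrt(Var[W]) = (6.5 - 14) / 5.8949 = -1.2723.
        Two-sided p = 2*Phi(z) = 0.203272.
Step 6: alpha = 0.05. fail to reject H0.

W+ = 6.5, W- = 21.5, W = min = 6.5, p = 0.203272, fail to reject H0.


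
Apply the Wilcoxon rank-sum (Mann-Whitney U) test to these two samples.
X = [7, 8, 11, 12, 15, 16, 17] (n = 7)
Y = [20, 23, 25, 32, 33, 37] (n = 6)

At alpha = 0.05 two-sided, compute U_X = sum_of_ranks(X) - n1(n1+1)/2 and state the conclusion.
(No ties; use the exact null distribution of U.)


Step 1: Combine and sort all 13 observations; assign midranks.
sorted (value, group): (7,X), (8,X), (11,X), (12,X), (15,X), (16,X), (17,X), (20,Y), (23,Y), (25,Y), (32,Y), (33,Y), (37,Y)
ranks: 7->1, 8->2, 11->3, 12->4, 15->5, 16->6, 17->7, 20->8, 23->9, 25->10, 32->11, 33->12, 37->13
Step 2: Rank sum for X: R1 = 1 + 2 + 3 + 4 + 5 + 6 + 7 = 28.
Step 3: U_X = R1 - n1(n1+1)/2 = 28 - 7*8/2 = 28 - 28 = 0.
       U_Y = n1*n2 - U_X = 42 - 0 = 42.
Step 4: No ties, so the exact null distribution of U (based on enumerating the C(13,7) = 1716 equally likely rank assignments) gives the two-sided p-value.
Step 5: p-value = 0.001166; compare to alpha = 0.05. reject H0.

U_X = 0, p = 0.001166, reject H0 at alpha = 0.05.


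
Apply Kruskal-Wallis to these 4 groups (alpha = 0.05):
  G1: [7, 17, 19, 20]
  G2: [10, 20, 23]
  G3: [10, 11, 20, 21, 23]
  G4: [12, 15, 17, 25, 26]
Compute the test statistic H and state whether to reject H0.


Step 1: Combine all N = 17 observations and assign midranks.
sorted (value, group, rank): (7,G1,1), (10,G2,2.5), (10,G3,2.5), (11,G3,4), (12,G4,5), (15,G4,6), (17,G1,7.5), (17,G4,7.5), (19,G1,9), (20,G1,11), (20,G2,11), (20,G3,11), (21,G3,13), (23,G2,14.5), (23,G3,14.5), (25,G4,16), (26,G4,17)
Step 2: Sum ranks within each group.
R_1 = 28.5 (n_1 = 4)
R_2 = 28 (n_2 = 3)
R_3 = 45 (n_3 = 5)
R_4 = 51.5 (n_4 = 5)
Step 3: H = 12/(N(N+1)) * sum(R_i^2/n_i) - 3(N+1)
     = 12/(17*18) * (28.5^2/4 + 28^2/3 + 45^2/5 + 51.5^2/5) - 3*18
     = 0.039216 * 1399.85 - 54
     = 0.895915.
Step 4: Ties present; correction factor C = 1 - 42/(17^3 - 17) = 0.991422. Corrected H = 0.895915 / 0.991422 = 0.903667.
Step 5: Under H0, H ~ chi^2(3); p-value = 0.824543.
Step 6: alpha = 0.05. fail to reject H0.

H = 0.9037, df = 3, p = 0.824543, fail to reject H0.


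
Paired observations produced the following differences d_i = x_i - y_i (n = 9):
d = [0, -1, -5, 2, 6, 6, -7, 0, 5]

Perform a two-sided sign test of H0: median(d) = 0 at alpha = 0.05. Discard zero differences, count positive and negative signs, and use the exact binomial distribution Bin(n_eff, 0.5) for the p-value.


Step 1: Discard zero differences. Original n = 9; n_eff = number of nonzero differences = 7.
Nonzero differences (with sign): -1, -5, +2, +6, +6, -7, +5
Step 2: Count signs: positive = 4, negative = 3.
Step 3: Under H0: P(positive) = 0.5, so the number of positives S ~ Bin(7, 0.5).
Step 4: Two-sided exact p-value = sum of Bin(7,0.5) probabilities at or below the observed probability = 1.000000.
Step 5: alpha = 0.05. fail to reject H0.

n_eff = 7, pos = 4, neg = 3, p = 1.000000, fail to reject H0.


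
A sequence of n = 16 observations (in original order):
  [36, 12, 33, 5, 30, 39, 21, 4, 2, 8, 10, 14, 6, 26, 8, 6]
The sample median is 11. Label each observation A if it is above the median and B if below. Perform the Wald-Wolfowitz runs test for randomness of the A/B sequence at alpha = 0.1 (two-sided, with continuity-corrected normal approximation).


Step 1: Compute median = 11; label A = above, B = below.
Labels in order: AAABAAABBBBABABB  (n_A = 8, n_B = 8)
Step 2: Count runs R = 8.
Step 3: Under H0 (random ordering), E[R] = 2*n_A*n_B/(n_A+n_B) + 1 = 2*8*8/16 + 1 = 9.0000.
        Var[R] = 2*n_A*n_B*(2*n_A*n_B - n_A - n_B) / ((n_A+n_B)^2 * (n_A+n_B-1)) = 14336/3840 = 3.7333.
        SD[R] = 1.9322.
Step 4: Continuity-corrected z = (R + 0.5 - E[R]) / SD[R] = (8 + 0.5 - 9.0000) / 1.9322 = -0.2588.
Step 5: Two-sided p-value via normal approximation = 2*(1 - Phi(|z|)) = 0.795809.
Step 6: alpha = 0.1. fail to reject H0.

R = 8, z = -0.2588, p = 0.795809, fail to reject H0.


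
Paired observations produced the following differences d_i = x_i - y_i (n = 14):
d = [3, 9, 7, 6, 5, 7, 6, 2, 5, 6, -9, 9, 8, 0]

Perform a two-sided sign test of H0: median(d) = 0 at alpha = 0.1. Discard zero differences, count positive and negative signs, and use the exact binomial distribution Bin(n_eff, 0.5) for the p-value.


Step 1: Discard zero differences. Original n = 14; n_eff = number of nonzero differences = 13.
Nonzero differences (with sign): +3, +9, +7, +6, +5, +7, +6, +2, +5, +6, -9, +9, +8
Step 2: Count signs: positive = 12, negative = 1.
Step 3: Under H0: P(positive) = 0.5, so the number of positives S ~ Bin(13, 0.5).
Step 4: Two-sided exact p-value = sum of Bin(13,0.5) probabilities at or below the observed probability = 0.003418.
Step 5: alpha = 0.1. reject H0.

n_eff = 13, pos = 12, neg = 1, p = 0.003418, reject H0.


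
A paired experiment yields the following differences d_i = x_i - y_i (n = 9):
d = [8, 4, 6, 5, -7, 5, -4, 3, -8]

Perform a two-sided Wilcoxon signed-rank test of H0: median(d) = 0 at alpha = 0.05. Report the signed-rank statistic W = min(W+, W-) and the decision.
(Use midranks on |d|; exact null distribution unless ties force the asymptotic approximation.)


Step 1: Drop any zero differences (none here) and take |d_i|.
|d| = [8, 4, 6, 5, 7, 5, 4, 3, 8]
Step 2: Midrank |d_i| (ties get averaged ranks).
ranks: |8|->8.5, |4|->2.5, |6|->6, |5|->4.5, |7|->7, |5|->4.5, |4|->2.5, |3|->1, |8|->8.5
Step 3: Attach original signs; sum ranks with positive sign and with negative sign.
W+ = 8.5 + 2.5 + 6 + 4.5 + 4.5 + 1 = 27
W- = 7 + 2.5 + 8.5 = 18
(Check: W+ + W- = 45 should equal n(n+1)/2 = 45.)
Step 4: Test statistic W = min(W+, W-) = 18.
Step 5: Ties in |d|, so use the tie-corrected normal approximation.
        E[W] = n(n+1)/4 = 9*10/4 = 22.5.
        Tie groups: |d|=4 (t=2), |d|=5 (t=2), |d|=8 (t=2); sum(t^3 - t) = 18.
        Var[W] = n(n+1)(2n+1)/24 - sum(t^3-t)/48 = 1710/24 - 18/48 = 70.875.
        z = (W - E[W]) / sqrt(Var[W]) = (18 - 22.5) / 8.4187 = -0.5345.
        Two-sided p = 2*Phi(z) = 0.592980.
Step 6: alpha = 0.05. fail to reject H0.

W+ = 27, W- = 18, W = min = 18, p = 0.592980, fail to reject H0.


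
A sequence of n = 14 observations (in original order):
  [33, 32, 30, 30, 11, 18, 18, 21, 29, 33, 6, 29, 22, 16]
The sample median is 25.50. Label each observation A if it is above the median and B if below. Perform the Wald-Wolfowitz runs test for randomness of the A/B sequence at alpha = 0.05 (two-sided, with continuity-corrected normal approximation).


Step 1: Compute median = 25.50; label A = above, B = below.
Labels in order: AAAABBBBAABABB  (n_A = 7, n_B = 7)
Step 2: Count runs R = 6.
Step 3: Under H0 (random ordering), E[R] = 2*n_A*n_B/(n_A+n_B) + 1 = 2*7*7/14 + 1 = 8.0000.
        Var[R] = 2*n_A*n_B*(2*n_A*n_B - n_A - n_B) / ((n_A+n_B)^2 * (n_A+n_B-1)) = 8232/2548 = 3.2308.
        SD[R] = 1.7974.
Step 4: Continuity-corrected z = (R + 0.5 - E[R]) / SD[R] = (6 + 0.5 - 8.0000) / 1.7974 = -0.8345.
Step 5: Two-sided p-value via normal approximation = 2*(1 - Phi(|z|)) = 0.403986.
Step 6: alpha = 0.05. fail to reject H0.

R = 6, z = -0.8345, p = 0.403986, fail to reject H0.


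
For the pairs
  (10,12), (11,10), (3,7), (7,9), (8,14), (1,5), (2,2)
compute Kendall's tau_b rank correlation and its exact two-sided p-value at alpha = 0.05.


Step 1: Enumerate the 21 unordered pairs (i,j) with i<j and classify each by sign(x_j-x_i) * sign(y_j-y_i).
  (1,2):dx=+1,dy=-2->D; (1,3):dx=-7,dy=-5->C; (1,4):dx=-3,dy=-3->C; (1,5):dx=-2,dy=+2->D
  (1,6):dx=-9,dy=-7->C; (1,7):dx=-8,dy=-10->C; (2,3):dx=-8,dy=-3->C; (2,4):dx=-4,dy=-1->C
  (2,5):dx=-3,dy=+4->D; (2,6):dx=-10,dy=-5->C; (2,7):dx=-9,dy=-8->C; (3,4):dx=+4,dy=+2->C
  (3,5):dx=+5,dy=+7->C; (3,6):dx=-2,dy=-2->C; (3,7):dx=-1,dy=-5->C; (4,5):dx=+1,dy=+5->C
  (4,6):dx=-6,dy=-4->C; (4,7):dx=-5,dy=-7->C; (5,6):dx=-7,dy=-9->C; (5,7):dx=-6,dy=-12->C
  (6,7):dx=+1,dy=-3->D
Step 2: C = 17, D = 4, total pairs = 21.
Step 3: tau = (C - D)/(n(n-1)/2) = (17 - 4)/21 = 0.619048.
Step 4: Exact two-sided p-value (enumerate n! = 5040 permutations of y under H0): p = 0.069048.
Step 5: alpha = 0.05. fail to reject H0.

tau_b = 0.6190 (C=17, D=4), p = 0.069048, fail to reject H0.


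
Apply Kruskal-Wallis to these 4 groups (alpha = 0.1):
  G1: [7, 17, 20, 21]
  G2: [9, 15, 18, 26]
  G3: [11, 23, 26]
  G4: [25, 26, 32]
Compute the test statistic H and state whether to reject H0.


Step 1: Combine all N = 14 observations and assign midranks.
sorted (value, group, rank): (7,G1,1), (9,G2,2), (11,G3,3), (15,G2,4), (17,G1,5), (18,G2,6), (20,G1,7), (21,G1,8), (23,G3,9), (25,G4,10), (26,G2,12), (26,G3,12), (26,G4,12), (32,G4,14)
Step 2: Sum ranks within each group.
R_1 = 21 (n_1 = 4)
R_2 = 24 (n_2 = 4)
R_3 = 24 (n_3 = 3)
R_4 = 36 (n_4 = 3)
Step 3: H = 12/(N(N+1)) * sum(R_i^2/n_i) - 3(N+1)
     = 12/(14*15) * (21^2/4 + 24^2/4 + 24^2/3 + 36^2/3) - 3*15
     = 0.057143 * 878.25 - 45
     = 5.185714.
Step 4: Ties present; correction factor C = 1 - 24/(14^3 - 14) = 0.991209. Corrected H = 5.185714 / 0.991209 = 5.231707.
Step 5: Under H0, H ~ chi^2(3); p-value = 0.155596.
Step 6: alpha = 0.1. fail to reject H0.

H = 5.2317, df = 3, p = 0.155596, fail to reject H0.


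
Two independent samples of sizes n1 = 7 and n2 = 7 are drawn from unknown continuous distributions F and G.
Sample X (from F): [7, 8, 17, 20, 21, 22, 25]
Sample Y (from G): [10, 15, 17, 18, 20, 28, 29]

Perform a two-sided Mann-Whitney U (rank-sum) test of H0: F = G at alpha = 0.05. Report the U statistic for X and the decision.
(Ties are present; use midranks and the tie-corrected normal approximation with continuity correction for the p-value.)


Step 1: Combine and sort all 14 observations; assign midranks.
sorted (value, group): (7,X), (8,X), (10,Y), (15,Y), (17,X), (17,Y), (18,Y), (20,X), (20,Y), (21,X), (22,X), (25,X), (28,Y), (29,Y)
ranks: 7->1, 8->2, 10->3, 15->4, 17->5.5, 17->5.5, 18->7, 20->8.5, 20->8.5, 21->10, 22->11, 25->12, 28->13, 29->14
Step 2: Rank sum for X: R1 = 1 + 2 + 5.5 + 8.5 + 10 + 11 + 12 = 50.
Step 3: U_X = R1 - n1(n1+1)/2 = 50 - 7*8/2 = 50 - 28 = 22.
       U_Y = n1*n2 - U_X = 49 - 22 = 27.
Step 4: Ties are present, so use the tie-corrected normal approximation (with continuity correction) for the p-value.
Step 5: p-value = 0.797863; compare to alpha = 0.05. fail to reject H0.

U_X = 22, p = 0.797863, fail to reject H0 at alpha = 0.05.
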